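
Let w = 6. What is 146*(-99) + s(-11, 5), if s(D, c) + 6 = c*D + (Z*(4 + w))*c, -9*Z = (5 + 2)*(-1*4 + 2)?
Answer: -129935/9 ≈ -14437.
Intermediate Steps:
Z = 14/9 (Z = -(5 + 2)*(-1*4 + 2)/9 = -7*(-4 + 2)/9 = -7*(-2)/9 = -⅑*(-14) = 14/9 ≈ 1.5556)
s(D, c) = -6 + 140*c/9 + D*c (s(D, c) = -6 + (c*D + (14*(4 + 6)/9)*c) = -6 + (D*c + ((14/9)*10)*c) = -6 + (D*c + 140*c/9) = -6 + (140*c/9 + D*c) = -6 + 140*c/9 + D*c)
146*(-99) + s(-11, 5) = 146*(-99) + (-6 + (140/9)*5 - 11*5) = -14454 + (-6 + 700/9 - 55) = -14454 + 151/9 = -129935/9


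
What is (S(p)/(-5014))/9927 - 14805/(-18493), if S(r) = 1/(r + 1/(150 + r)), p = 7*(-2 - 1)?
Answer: 665178447307639/830877744772344 ≈ 0.80057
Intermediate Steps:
p = -21 (p = 7*(-3) = -21)
(S(p)/(-5014))/9927 - 14805/(-18493) = (((150 - 21)/(1 + (-21)**2 + 150*(-21)))/(-5014))/9927 - 14805/(-18493) = ((129/(1 + 441 - 3150))*(-1/5014))*(1/9927) - 14805*(-1/18493) = ((129/(-2708))*(-1/5014))*(1/9927) + 14805/18493 = (-1/2708*129*(-1/5014))*(1/9927) + 14805/18493 = -129/2708*(-1/5014)*(1/9927) + 14805/18493 = (129/13577912)*(1/9927) + 14805/18493 = 43/44929310808 + 14805/18493 = 665178447307639/830877744772344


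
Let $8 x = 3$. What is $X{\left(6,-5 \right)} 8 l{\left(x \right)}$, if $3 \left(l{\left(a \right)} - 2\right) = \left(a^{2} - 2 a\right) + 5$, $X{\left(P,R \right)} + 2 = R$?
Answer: $- \frac{4655}{24} \approx -193.96$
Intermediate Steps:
$X{\left(P,R \right)} = -2 + R$
$x = \frac{3}{8}$ ($x = \frac{1}{8} \cdot 3 = \frac{3}{8} \approx 0.375$)
$l{\left(a \right)} = \frac{11}{3} - \frac{2 a}{3} + \frac{a^{2}}{3}$ ($l{\left(a \right)} = 2 + \frac{\left(a^{2} - 2 a\right) + 5}{3} = 2 + \frac{5 + a^{2} - 2 a}{3} = 2 + \left(\frac{5}{3} - \frac{2 a}{3} + \frac{a^{2}}{3}\right) = \frac{11}{3} - \frac{2 a}{3} + \frac{a^{2}}{3}$)
$X{\left(6,-5 \right)} 8 l{\left(x \right)} = \left(-2 - 5\right) 8 \left(\frac{11}{3} - \frac{1}{4} + \frac{\left(\frac{3}{8}\right)^{2}}{3}\right) = \left(-7\right) 8 \left(\frac{11}{3} - \frac{1}{4} + \frac{1}{3} \cdot \frac{9}{64}\right) = - 56 \left(\frac{11}{3} - \frac{1}{4} + \frac{3}{64}\right) = \left(-56\right) \frac{665}{192} = - \frac{4655}{24}$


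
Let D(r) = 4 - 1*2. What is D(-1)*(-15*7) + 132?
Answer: -78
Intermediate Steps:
D(r) = 2 (D(r) = 4 - 2 = 2)
D(-1)*(-15*7) + 132 = 2*(-15*7) + 132 = 2*(-105) + 132 = -210 + 132 = -78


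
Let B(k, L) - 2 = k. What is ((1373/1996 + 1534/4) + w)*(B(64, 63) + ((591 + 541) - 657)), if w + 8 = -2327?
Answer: -2106557161/1996 ≈ -1.0554e+6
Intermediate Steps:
B(k, L) = 2 + k
w = -2335 (w = -8 - 2327 = -2335)
((1373/1996 + 1534/4) + w)*(B(64, 63) + ((591 + 541) - 657)) = ((1373/1996 + 1534/4) - 2335)*((2 + 64) + ((591 + 541) - 657)) = ((1373*(1/1996) + 1534*(¼)) - 2335)*(66 + (1132 - 657)) = ((1373/1996 + 767/2) - 2335)*(66 + 475) = (766839/1996 - 2335)*541 = -3893821/1996*541 = -2106557161/1996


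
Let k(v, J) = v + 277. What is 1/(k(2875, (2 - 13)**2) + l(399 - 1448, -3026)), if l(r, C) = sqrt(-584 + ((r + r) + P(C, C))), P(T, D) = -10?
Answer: 788/2484449 - I*sqrt(673)/4968898 ≈ 0.00031717 - 5.2209e-6*I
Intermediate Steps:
k(v, J) = 277 + v
l(r, C) = sqrt(-594 + 2*r) (l(r, C) = sqrt(-584 + ((r + r) - 10)) = sqrt(-584 + (2*r - 10)) = sqrt(-584 + (-10 + 2*r)) = sqrt(-594 + 2*r))
1/(k(2875, (2 - 13)**2) + l(399 - 1448, -3026)) = 1/((277 + 2875) + sqrt(-594 + 2*(399 - 1448))) = 1/(3152 + sqrt(-594 + 2*(-1049))) = 1/(3152 + sqrt(-594 - 2098)) = 1/(3152 + sqrt(-2692)) = 1/(3152 + 2*I*sqrt(673))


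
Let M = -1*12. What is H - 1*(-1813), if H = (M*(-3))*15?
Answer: 2353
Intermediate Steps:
M = -12
H = 540 (H = -12*(-3)*15 = 36*15 = 540)
H - 1*(-1813) = 540 - 1*(-1813) = 540 + 1813 = 2353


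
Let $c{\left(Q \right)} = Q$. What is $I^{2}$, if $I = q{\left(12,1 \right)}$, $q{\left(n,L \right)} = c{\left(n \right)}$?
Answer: $144$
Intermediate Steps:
$q{\left(n,L \right)} = n$
$I = 12$
$I^{2} = 12^{2} = 144$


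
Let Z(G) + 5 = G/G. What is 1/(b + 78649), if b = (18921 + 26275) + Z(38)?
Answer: 1/123841 ≈ 8.0749e-6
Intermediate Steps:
Z(G) = -4 (Z(G) = -5 + G/G = -5 + 1 = -4)
b = 45192 (b = (18921 + 26275) - 4 = 45196 - 4 = 45192)
1/(b + 78649) = 1/(45192 + 78649) = 1/123841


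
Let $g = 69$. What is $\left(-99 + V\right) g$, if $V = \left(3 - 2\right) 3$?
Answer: $-6624$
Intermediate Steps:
$V = 3$ ($V = 1 \cdot 3 = 3$)
$\left(-99 + V\right) g = \left(-99 + 3\right) 69 = \left(-96\right) 69 = -6624$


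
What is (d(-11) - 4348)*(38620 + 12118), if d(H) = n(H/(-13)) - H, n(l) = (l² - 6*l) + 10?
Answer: -37140216000/169 ≈ -2.1976e+8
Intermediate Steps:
n(l) = 10 + l² - 6*l
d(H) = 10 - 7*H/13 + H²/169 (d(H) = (10 + (H/(-13))² - 6*H/(-13)) - H = (10 + (H*(-1/13))² - 6*H*(-1)/13) - H = (10 + (-H/13)² - (-6)*H/13) - H = (10 + H²/169 + 6*H/13) - H = 10 - 7*H/13 + H²/169)
(d(-11) - 4348)*(38620 + 12118) = ((10 - 7/13*(-11) + (1/169)*(-11)²) - 4348)*(38620 + 12118) = ((10 + 77/13 + (1/169)*121) - 4348)*50738 = ((10 + 77/13 + 121/169) - 4348)*50738 = (2812/169 - 4348)*50738 = -732000/169*50738 = -37140216000/169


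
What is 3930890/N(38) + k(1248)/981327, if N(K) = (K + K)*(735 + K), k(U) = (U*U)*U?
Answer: 19674965706841/9608499766 ≈ 2047.7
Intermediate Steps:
k(U) = U³ (k(U) = U²*U = U³)
N(K) = 2*K*(735 + K) (N(K) = (2*K)*(735 + K) = 2*K*(735 + K))
3930890/N(38) + k(1248)/981327 = 3930890/((2*38*(735 + 38))) + 1248³/981327 = 3930890/((2*38*773)) + 1943764992*(1/981327) = 3930890/58748 + 647921664/327109 = 3930890*(1/58748) + 647921664/327109 = 1965445/29374 + 647921664/327109 = 19674965706841/9608499766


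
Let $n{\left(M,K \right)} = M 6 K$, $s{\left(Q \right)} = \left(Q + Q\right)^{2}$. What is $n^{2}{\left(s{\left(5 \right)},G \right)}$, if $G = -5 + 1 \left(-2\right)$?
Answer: $17640000$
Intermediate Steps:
$G = -7$ ($G = -5 - 2 = -7$)
$s{\left(Q \right)} = 4 Q^{2}$ ($s{\left(Q \right)} = \left(2 Q\right)^{2} = 4 Q^{2}$)
$n{\left(M,K \right)} = 6 K M$ ($n{\left(M,K \right)} = 6 M K = 6 K M$)
$n^{2}{\left(s{\left(5 \right)},G \right)} = \left(6 \left(-7\right) 4 \cdot 5^{2}\right)^{2} = \left(6 \left(-7\right) 4 \cdot 25\right)^{2} = \left(6 \left(-7\right) 100\right)^{2} = \left(-4200\right)^{2} = 17640000$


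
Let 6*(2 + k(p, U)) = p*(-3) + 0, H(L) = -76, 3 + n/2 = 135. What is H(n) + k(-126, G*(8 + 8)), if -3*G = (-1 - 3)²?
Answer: -15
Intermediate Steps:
n = 264 (n = -6 + 2*135 = -6 + 270 = 264)
G = -16/3 (G = -(-1 - 3)²/3 = -⅓*(-4)² = -⅓*16 = -16/3 ≈ -5.3333)
k(p, U) = -2 - p/2 (k(p, U) = -2 + (p*(-3) + 0)/6 = -2 + (-3*p + 0)/6 = -2 + (-3*p)/6 = -2 - p/2)
H(n) + k(-126, G*(8 + 8)) = -76 + (-2 - ½*(-126)) = -76 + (-2 + 63) = -76 + 61 = -15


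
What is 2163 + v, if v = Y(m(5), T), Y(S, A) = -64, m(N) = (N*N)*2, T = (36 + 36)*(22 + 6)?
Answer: 2099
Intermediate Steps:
T = 2016 (T = 72*28 = 2016)
m(N) = 2*N**2 (m(N) = N**2*2 = 2*N**2)
v = -64
2163 + v = 2163 - 64 = 2099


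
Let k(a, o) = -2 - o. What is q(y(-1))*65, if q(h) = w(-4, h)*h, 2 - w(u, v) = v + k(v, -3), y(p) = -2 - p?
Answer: -130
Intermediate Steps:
w(u, v) = 1 - v (w(u, v) = 2 - (v + (-2 - 1*(-3))) = 2 - (v + (-2 + 3)) = 2 - (v + 1) = 2 - (1 + v) = 2 + (-1 - v) = 1 - v)
q(h) = h*(1 - h) (q(h) = (1 - h)*h = h*(1 - h))
q(y(-1))*65 = ((-2 - 1*(-1))*(1 - (-2 - 1*(-1))))*65 = ((-2 + 1)*(1 - (-2 + 1)))*65 = -(1 - 1*(-1))*65 = -(1 + 1)*65 = -1*2*65 = -2*65 = -130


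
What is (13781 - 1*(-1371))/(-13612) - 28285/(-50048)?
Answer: -93327969/170313344 ≈ -0.54798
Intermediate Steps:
(13781 - 1*(-1371))/(-13612) - 28285/(-50048) = (13781 + 1371)*(-1/13612) - 28285*(-1/50048) = 15152*(-1/13612) + 28285/50048 = -3788/3403 + 28285/50048 = -93327969/170313344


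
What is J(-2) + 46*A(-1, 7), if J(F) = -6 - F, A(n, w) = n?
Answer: -50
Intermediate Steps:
J(-2) + 46*A(-1, 7) = (-6 - 1*(-2)) + 46*(-1) = (-6 + 2) - 46 = -4 - 46 = -50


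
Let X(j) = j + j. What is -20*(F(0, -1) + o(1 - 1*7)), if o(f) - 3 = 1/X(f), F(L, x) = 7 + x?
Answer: -535/3 ≈ -178.33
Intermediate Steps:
X(j) = 2*j
o(f) = 3 + 1/(2*f)
-20*(F(0, -1) + o(1 - 1*7)) = -20*((7 - 1) + (3 + 1/(2*(1 - 1*7)))) = -20*(6 + (3 + 1/(2*(1 - 7)))) = -20*(6 + (3 + (½)/(-6))) = -20*(6 + (3 + (½)*(-⅙))) = -20*(6 + (3 - 1/12)) = -20*(6 + 35/12) = -20*107/12 = -535/3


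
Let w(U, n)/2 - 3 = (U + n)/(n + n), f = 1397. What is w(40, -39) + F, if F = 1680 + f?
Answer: 120236/39 ≈ 3083.0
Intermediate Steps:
w(U, n) = 6 + (U + n)/n (w(U, n) = 6 + 2*((U + n)/(n + n)) = 6 + 2*((U + n)/((2*n))) = 6 + 2*((U + n)*(1/(2*n))) = 6 + 2*((U + n)/(2*n)) = 6 + (U + n)/n)
F = 3077 (F = 1680 + 1397 = 3077)
w(40, -39) + F = (7 + 40/(-39)) + 3077 = (7 + 40*(-1/39)) + 3077 = (7 - 40/39) + 3077 = 233/39 + 3077 = 120236/39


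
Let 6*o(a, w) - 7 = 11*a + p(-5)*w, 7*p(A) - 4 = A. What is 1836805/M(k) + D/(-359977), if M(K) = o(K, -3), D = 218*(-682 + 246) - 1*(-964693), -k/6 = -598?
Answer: 13765204991405/49735862228 ≈ 276.77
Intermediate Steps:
k = 3588 (k = -6*(-598) = 3588)
p(A) = 4/7 + A/7
D = 869645 (D = 218*(-436) + 964693 = -95048 + 964693 = 869645)
o(a, w) = 7/6 - w/42 + 11*a/6 (o(a, w) = 7/6 + (11*a + (4/7 + (1/7)*(-5))*w)/6 = 7/6 + (11*a + (4/7 - 5/7)*w)/6 = 7/6 + (11*a - w/7)/6 = 7/6 + (-w/42 + 11*a/6) = 7/6 - w/42 + 11*a/6)
M(K) = 26/21 + 11*K/6 (M(K) = 7/6 - 1/42*(-3) + 11*K/6 = 7/6 + 1/14 + 11*K/6 = 26/21 + 11*K/6)
1836805/M(k) + D/(-359977) = 1836805/(26/21 + (11/6)*3588) + 869645/(-359977) = 1836805/(26/21 + 6578) + 869645*(-1/359977) = 1836805/(138164/21) - 869645/359977 = 1836805*(21/138164) - 869645/359977 = 38572905/138164 - 869645/359977 = 13765204991405/49735862228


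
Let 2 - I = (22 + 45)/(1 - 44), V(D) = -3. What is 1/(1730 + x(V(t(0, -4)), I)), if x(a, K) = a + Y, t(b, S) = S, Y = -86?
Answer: 1/1641 ≈ 0.00060938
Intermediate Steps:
I = 153/43 (I = 2 - (22 + 45)/(1 - 44) = 2 - 67/(-43) = 2 - 67*(-1)/43 = 2 - 1*(-67/43) = 2 + 67/43 = 153/43 ≈ 3.5581)
x(a, K) = -86 + a (x(a, K) = a - 86 = -86 + a)
1/(1730 + x(V(t(0, -4)), I)) = 1/(1730 + (-86 - 3)) = 1/(1730 - 89) = 1/1641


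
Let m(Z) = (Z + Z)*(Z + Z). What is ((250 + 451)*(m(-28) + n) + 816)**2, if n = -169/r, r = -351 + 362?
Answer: 579470957273209/121 ≈ 4.7890e+12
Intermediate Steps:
r = 11
m(Z) = 4*Z**2 (m(Z) = (2*Z)*(2*Z) = 4*Z**2)
n = -169/11 ≈ -15.364
((250 + 451)*(m(-28) + n) + 816)**2 = ((250 + 451)*(4*(-28)**2 - 169/11) + 816)**2 = (701*(4*784 - 169/11) + 816)**2 = (701*(3136 - 169/11) + 816)**2 = (701*(34327/11) + 816)**2 = (24063227/11 + 816)**2 = (24072203/11)**2 = 579470957273209/121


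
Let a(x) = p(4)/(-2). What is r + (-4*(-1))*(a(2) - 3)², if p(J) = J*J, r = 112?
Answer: 596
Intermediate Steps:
p(J) = J²
a(x) = -8 (a(x) = 4²/(-2) = 16*(-½) = -8)
r + (-4*(-1))*(a(2) - 3)² = 112 + (-4*(-1))*(-8 - 3)² = 112 - 1*(-4)*(-11)² = 112 + 4*121 = 112 + 484 = 596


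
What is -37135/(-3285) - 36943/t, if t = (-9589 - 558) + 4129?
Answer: 22989079/1317942 ≈ 17.443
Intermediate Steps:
t = -6018 (t = -10147 + 4129 = -6018)
-37135/(-3285) - 36943/t = -37135/(-3285) - 36943/(-6018) = -37135*(-1/3285) - 36943*(-1/6018) = 7427/657 + 36943/6018 = 22989079/1317942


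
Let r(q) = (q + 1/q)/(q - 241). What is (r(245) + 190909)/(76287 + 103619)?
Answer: 93575423/88153940 ≈ 1.0615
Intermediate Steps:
r(q) = (q + 1/q)/(-241 + q)
(r(245) + 190909)/(76287 + 103619) = ((1 + 245²)/(245*(-241 + 245)) + 190909)/(76287 + 103619) = ((1/245)*(1 + 60025)/4 + 190909)/179906 = ((1/245)*(¼)*60026 + 190909)*(1/179906) = (30013/490 + 190909)*(1/179906) = (93575423/490)*(1/179906) = 93575423/88153940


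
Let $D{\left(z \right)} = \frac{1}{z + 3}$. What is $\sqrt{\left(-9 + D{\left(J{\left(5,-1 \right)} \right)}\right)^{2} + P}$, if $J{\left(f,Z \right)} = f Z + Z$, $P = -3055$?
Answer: $\frac{i \sqrt{26711}}{3} \approx 54.478 i$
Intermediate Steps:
$J{\left(f,Z \right)} = Z + Z f$ ($J{\left(f,Z \right)} = Z f + Z = Z + Z f$)
$D{\left(z \right)} = \frac{1}{3 + z}$
$\sqrt{\left(-9 + D{\left(J{\left(5,-1 \right)} \right)}\right)^{2} + P} = \sqrt{\left(-9 + \frac{1}{3 - \left(1 + 5\right)}\right)^{2} - 3055} = \sqrt{\left(-9 + \frac{1}{3 - 6}\right)^{2} - 3055} = \sqrt{\left(-9 + \frac{1}{-3}\right)^{2} - 3055} = \sqrt{\left(-9 - \frac{1}{3}\right)^{2} - 3055} = \sqrt{\left(- \frac{28}{3}\right)^{2} - 3055} = \sqrt{\frac{784}{9} - 3055} = \sqrt{- \frac{26711}{9}} = \frac{i \sqrt{26711}}{3}$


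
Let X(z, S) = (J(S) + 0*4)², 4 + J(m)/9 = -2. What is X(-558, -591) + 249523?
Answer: 252439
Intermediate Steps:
J(m) = -54 (J(m) = -36 + 9*(-2) = -36 - 18 = -54)
X(z, S) = 2916 (X(z, S) = (-54 + 0*4)² = (-54 + 0)² = (-54)² = 2916)
X(-558, -591) + 249523 = 2916 + 249523 = 252439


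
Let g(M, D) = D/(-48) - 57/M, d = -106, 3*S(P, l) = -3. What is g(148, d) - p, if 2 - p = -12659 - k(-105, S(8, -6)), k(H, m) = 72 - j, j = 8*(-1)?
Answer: -11312389/888 ≈ -12739.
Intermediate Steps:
S(P, l) = -1 (S(P, l) = (⅓)*(-3) = -1)
j = -8
g(M, D) = -57/M - D/48 (g(M, D) = D*(-1/48) - 57/M = -D/48 - 57/M = -57/M - D/48)
k(H, m) = 80 (k(H, m) = 72 - 1*(-8) = 72 + 8 = 80)
p = 12741 (p = 2 - (-12659 - 1*80) = 2 - (-12659 - 80) = 2 - 1*(-12739) = 2 + 12739 = 12741)
g(148, d) - p = (-57/148 - 1/48*(-106)) - 1*12741 = (-57*1/148 + 53/24) - 12741 = (-57/148 + 53/24) - 12741 = 1619/888 - 12741 = -11312389/888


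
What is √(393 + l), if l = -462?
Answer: I*√69 ≈ 8.3066*I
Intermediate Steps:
√(393 + l) = √(393 - 462) = √(-69) = I*√69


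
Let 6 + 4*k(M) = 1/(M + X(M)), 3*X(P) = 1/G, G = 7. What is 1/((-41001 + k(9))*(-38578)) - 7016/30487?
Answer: -4217187680376436/18325171203653097 ≈ -0.23013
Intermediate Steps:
X(P) = 1/21 (X(P) = (⅓)/7 = (⅓)*(⅐) = 1/21)
k(M) = -3/2 + 1/(4*(1/21 + M)) (k(M) = -3/2 + 1/(4*(M + 1/21)) = -3/2 + 1/(4*(1/21 + M)))
1/((-41001 + k(9))*(-38578)) - 7016/30487 = 1/(-41001 + 3*(5 - 42*9)/(4*(1 + 21*9))*(-38578)) - 7016/30487 = -1/38578/(-41001 + 3*(5 - 378)/(4*(1 + 189))) - 7016*1/30487 = -1/38578/(-41001 + (¾)*(-373)/190) - 7016/30487 = -1/38578/(-41001 + (¾)*(1/190)*(-373)) - 7016/30487 = -1/38578/(-41001 - 1119/760) - 7016/30487 = -1/38578/(-31161879/760) - 7016/30487 = -760/31161879*(-1/38578) - 7016/30487 = 380/601081484031 - 7016/30487 = -4217187680376436/18325171203653097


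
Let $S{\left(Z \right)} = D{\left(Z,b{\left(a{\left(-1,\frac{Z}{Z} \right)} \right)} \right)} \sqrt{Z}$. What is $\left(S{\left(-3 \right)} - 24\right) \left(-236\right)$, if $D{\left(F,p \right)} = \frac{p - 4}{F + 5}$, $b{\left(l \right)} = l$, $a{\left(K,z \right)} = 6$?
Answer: $5664 - 236 i \sqrt{3} \approx 5664.0 - 408.76 i$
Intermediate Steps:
$D{\left(F,p \right)} = \frac{-4 + p}{5 + F}$
$S{\left(Z \right)} = \frac{2 \sqrt{Z}}{5 + Z}$ ($S{\left(Z \right)} = \frac{-4 + 6}{5 + Z} \sqrt{Z} = \frac{1}{5 + Z} 2 \sqrt{Z} = \frac{2}{5 + Z} \sqrt{Z} = \frac{2 \sqrt{Z}}{5 + Z}$)
$\left(S{\left(-3 \right)} - 24\right) \left(-236\right) = \left(\frac{2 \sqrt{-3}}{5 - 3} - 24\right) \left(-236\right) = \left(\frac{2 i \sqrt{3}}{2} - 24\right) \left(-236\right) = \left(2 i \sqrt{3} \cdot \frac{1}{2} - 24\right) \left(-236\right) = \left(i \sqrt{3} - 24\right) \left(-236\right) = \left(-24 + i \sqrt{3}\right) \left(-236\right) = 5664 - 236 i \sqrt{3}$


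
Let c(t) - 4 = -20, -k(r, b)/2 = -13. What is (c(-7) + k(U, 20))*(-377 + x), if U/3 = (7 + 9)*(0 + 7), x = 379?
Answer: 20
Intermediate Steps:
U = 336 (U = 3*((7 + 9)*(0 + 7)) = 3*(16*7) = 3*112 = 336)
k(r, b) = 26 (k(r, b) = -2*(-13) = 26)
c(t) = -16 (c(t) = 4 - 20 = -16)
(c(-7) + k(U, 20))*(-377 + x) = (-16 + 26)*(-377 + 379) = 10*2 = 20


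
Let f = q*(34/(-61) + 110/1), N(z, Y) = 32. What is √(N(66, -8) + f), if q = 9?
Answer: 2*√946049/61 ≈ 31.890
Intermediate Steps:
f = 60084/61 (f = 9*(34/(-61) + 110/1) = 9*(34*(-1/61) + 110*1) = 9*(-34/61 + 110) = 9*(6676/61) = 60084/61 ≈ 984.98)
√(N(66, -8) + f) = √(32 + 60084/61) = √(62036/61) = 2*√946049/61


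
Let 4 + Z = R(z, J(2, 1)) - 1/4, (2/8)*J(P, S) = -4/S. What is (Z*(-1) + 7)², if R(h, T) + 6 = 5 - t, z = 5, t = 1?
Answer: 2809/16 ≈ 175.56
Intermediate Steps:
J(P, S) = -16/S (J(P, S) = 4*(-4/S) = -16/S)
R(h, T) = -2 (R(h, T) = -6 + (5 - 1*1) = -6 + (5 - 1) = -6 + 4 = -2)
Z = -25/4 (Z = -4 + (-2 - 1/4) = -4 + (-2 - 1*¼) = -4 + (-2 - ¼) = -4 - 9/4 = -25/4 ≈ -6.2500)
(Z*(-1) + 7)² = (-25/4*(-1) + 7)² = (25/4 + 7)² = (53/4)² = 2809/16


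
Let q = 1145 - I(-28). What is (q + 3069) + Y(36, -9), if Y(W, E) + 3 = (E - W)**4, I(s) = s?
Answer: 4104864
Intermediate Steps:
q = 1173 (q = 1145 - 1*(-28) = 1145 + 28 = 1173)
Y(W, E) = -3 + (E - W)**4
(q + 3069) + Y(36, -9) = (1173 + 3069) + (-3 + (-9 - 1*36)**4) = 4242 + (-3 + (-9 - 36)**4) = 4242 + (-3 + (-45)**4) = 4242 + (-3 + 4100625) = 4242 + 4100622 = 4104864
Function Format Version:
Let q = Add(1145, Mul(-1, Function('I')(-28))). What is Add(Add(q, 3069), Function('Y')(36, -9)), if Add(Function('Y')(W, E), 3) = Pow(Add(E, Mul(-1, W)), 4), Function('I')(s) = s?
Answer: 4104864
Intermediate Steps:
q = 1173 (q = Add(1145, Mul(-1, -28)) = Add(1145, 28) = 1173)
Function('Y')(W, E) = Add(-3, Pow(Add(E, Mul(-1, W)), 4))
Add(Add(q, 3069), Function('Y')(36, -9)) = Add(Add(1173, 3069), Add(-3, Pow(Add(-9, Mul(-1, 36)), 4))) = Add(4242, Add(-3, Pow(Add(-9, -36), 4))) = Add(4242, Add(-3, Pow(-45, 4))) = Add(4242, Add(-3, 4100625)) = Add(4242, 4100622) = 4104864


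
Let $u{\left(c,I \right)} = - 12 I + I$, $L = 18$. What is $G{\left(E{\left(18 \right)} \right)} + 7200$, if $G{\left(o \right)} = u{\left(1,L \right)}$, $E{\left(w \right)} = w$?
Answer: $7002$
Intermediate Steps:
$u{\left(c,I \right)} = - 11 I$
$G{\left(o \right)} = -198$ ($G{\left(o \right)} = \left(-11\right) 18 = -198$)
$G{\left(E{\left(18 \right)} \right)} + 7200 = -198 + 7200 = 7002$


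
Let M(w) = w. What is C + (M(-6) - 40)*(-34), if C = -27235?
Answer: -25671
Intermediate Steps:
C + (M(-6) - 40)*(-34) = -27235 + (-6 - 40)*(-34) = -27235 - 46*(-34) = -27235 + 1564 = -25671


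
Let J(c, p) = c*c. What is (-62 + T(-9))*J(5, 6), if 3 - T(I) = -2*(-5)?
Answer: -1725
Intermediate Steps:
J(c, p) = c²
T(I) = -7 (T(I) = 3 - (-2)*(-5) = 3 - 1*10 = 3 - 10 = -7)
(-62 + T(-9))*J(5, 6) = (-62 - 7)*5² = -69*25 = -1725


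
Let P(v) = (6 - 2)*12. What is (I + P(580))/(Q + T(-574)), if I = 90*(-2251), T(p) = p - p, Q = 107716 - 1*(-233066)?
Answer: -33757/56797 ≈ -0.59435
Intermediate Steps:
Q = 340782 (Q = 107716 + 233066 = 340782)
P(v) = 48 (P(v) = 4*12 = 48)
T(p) = 0
I = -202590
(I + P(580))/(Q + T(-574)) = (-202590 + 48)/(340782 + 0) = -202542/340782 = -202542*1/340782 = -33757/56797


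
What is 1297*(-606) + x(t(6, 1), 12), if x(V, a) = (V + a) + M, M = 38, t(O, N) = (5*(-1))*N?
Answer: -785937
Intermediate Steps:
t(O, N) = -5*N
x(V, a) = 38 + V + a (x(V, a) = (V + a) + 38 = 38 + V + a)
1297*(-606) + x(t(6, 1), 12) = 1297*(-606) + (38 - 5*1 + 12) = -785982 + (38 - 5 + 12) = -785982 + 45 = -785937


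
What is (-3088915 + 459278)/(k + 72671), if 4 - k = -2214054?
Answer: -2629637/2286729 ≈ -1.1500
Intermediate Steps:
k = 2214058 (k = 4 - 1*(-2214054) = 4 + 2214054 = 2214058)
(-3088915 + 459278)/(k + 72671) = (-3088915 + 459278)/(2214058 + 72671) = -2629637/2286729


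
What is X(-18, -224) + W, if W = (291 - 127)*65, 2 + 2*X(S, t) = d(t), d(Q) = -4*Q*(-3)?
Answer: 9315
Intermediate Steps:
d(Q) = 12*Q
X(S, t) = -1 + 6*t (X(S, t) = -1 + (12*t)/2 = -1 + 6*t)
W = 10660 (W = 164*65 = 10660)
X(-18, -224) + W = (-1 + 6*(-224)) + 10660 = (-1 - 1344) + 10660 = -1345 + 10660 = 9315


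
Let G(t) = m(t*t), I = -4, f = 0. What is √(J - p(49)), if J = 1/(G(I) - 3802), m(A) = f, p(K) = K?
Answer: I*√708308798/3802 ≈ 7.0*I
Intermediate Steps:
m(A) = 0
G(t) = 0
J = -1/3802 (J = 1/(0 - 3802) = 1/(-3802) = -1/3802 ≈ -0.00026302)
√(J - p(49)) = √(-1/3802 - 1*49) = √(-1/3802 - 49) = √(-186299/3802) = I*√708308798/3802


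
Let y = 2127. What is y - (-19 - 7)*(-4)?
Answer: 2023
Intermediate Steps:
y - (-19 - 7)*(-4) = 2127 - (-19 - 7)*(-4) = 2127 - (-26)*(-4) = 2127 - 1*104 = 2127 - 104 = 2023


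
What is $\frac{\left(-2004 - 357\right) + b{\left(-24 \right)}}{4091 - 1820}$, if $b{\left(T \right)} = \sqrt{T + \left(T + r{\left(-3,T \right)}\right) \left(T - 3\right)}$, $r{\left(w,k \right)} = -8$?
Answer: $- \frac{787}{757} + \frac{2 \sqrt{210}}{2271} \approx -1.0269$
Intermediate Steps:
$b{\left(T \right)} = \sqrt{T + \left(-8 + T\right) \left(-3 + T\right)}$ ($b{\left(T \right)} = \sqrt{T + \left(T - 8\right) \left(T - 3\right)} = \sqrt{T + \left(-8 + T\right) \left(-3 + T\right)}$)
$\frac{\left(-2004 - 357\right) + b{\left(-24 \right)}}{4091 - 1820} = \frac{\left(-2004 - 357\right) + \sqrt{24 + \left(-24\right)^{2} - -240}}{4091 - 1820} = \frac{\left(-2004 - 357\right) + \sqrt{24 + 576 + 240}}{2271} = \left(-2361 + \sqrt{840}\right) \frac{1}{2271} = \left(-2361 + 2 \sqrt{210}\right) \frac{1}{2271} = - \frac{787}{757} + \frac{2 \sqrt{210}}{2271}$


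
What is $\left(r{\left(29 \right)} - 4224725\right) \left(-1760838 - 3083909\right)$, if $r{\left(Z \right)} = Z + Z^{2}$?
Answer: $20463508839685$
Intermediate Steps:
$\left(r{\left(29 \right)} - 4224725\right) \left(-1760838 - 3083909\right) = \left(29 \left(1 + 29\right) - 4224725\right) \left(-1760838 - 3083909\right) = \left(29 \cdot 30 - 4224725\right) \left(-4844747\right) = \left(870 - 4224725\right) \left(-4844747\right) = \left(-4223855\right) \left(-4844747\right) = 20463508839685$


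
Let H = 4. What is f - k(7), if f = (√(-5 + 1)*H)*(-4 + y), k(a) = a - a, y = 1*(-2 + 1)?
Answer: -40*I ≈ -40.0*I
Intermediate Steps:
y = -1 (y = 1*(-1) = -1)
k(a) = 0
f = -40*I (f = (√(-5 + 1)*4)*(-4 - 1) = (√(-4)*4)*(-5) = ((2*I)*4)*(-5) = (8*I)*(-5) = -40*I ≈ -40.0*I)
f - k(7) = -40*I - 1*0 = -40*I + 0 = -40*I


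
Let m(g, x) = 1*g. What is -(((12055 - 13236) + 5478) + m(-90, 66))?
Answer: -4207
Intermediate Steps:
m(g, x) = g
-(((12055 - 13236) + 5478) + m(-90, 66)) = -(((12055 - 13236) + 5478) - 90) = -((-1181 + 5478) - 90) = -(4297 - 90) = -1*4207 = -4207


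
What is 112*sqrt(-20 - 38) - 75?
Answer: -75 + 112*I*sqrt(58) ≈ -75.0 + 852.97*I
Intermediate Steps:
112*sqrt(-20 - 38) - 75 = 112*sqrt(-58) - 75 = 112*(I*sqrt(58)) - 75 = 112*I*sqrt(58) - 75 = -75 + 112*I*sqrt(58)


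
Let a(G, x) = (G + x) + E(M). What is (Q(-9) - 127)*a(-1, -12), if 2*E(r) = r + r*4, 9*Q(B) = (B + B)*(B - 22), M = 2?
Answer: 520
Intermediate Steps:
Q(B) = 2*B*(-22 + B)/9 (Q(B) = ((B + B)*(B - 22))/9 = ((2*B)*(-22 + B))/9 = (2*B*(-22 + B))/9 = 2*B*(-22 + B)/9)
E(r) = 5*r/2 (E(r) = (r + r*4)/2 = (r + 4*r)/2 = (5*r)/2 = 5*r/2)
a(G, x) = 5 + G + x (a(G, x) = (G + x) + (5/2)*2 = (G + x) + 5 = 5 + G + x)
(Q(-9) - 127)*a(-1, -12) = ((2/9)*(-9)*(-22 - 9) - 127)*(5 - 1 - 12) = ((2/9)*(-9)*(-31) - 127)*(-8) = (62 - 127)*(-8) = -65*(-8) = 520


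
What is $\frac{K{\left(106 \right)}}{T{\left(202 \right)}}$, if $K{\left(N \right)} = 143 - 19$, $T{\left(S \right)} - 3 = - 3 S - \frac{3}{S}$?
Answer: $- \frac{25048}{121809} \approx -0.20563$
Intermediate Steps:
$T{\left(S \right)} = 3 - 3 S - \frac{3}{S}$ ($T{\left(S \right)} = 3 - \left(3 S + \frac{3}{S}\right) = 3 - 3 S - \frac{3}{S}$)
$K{\left(N \right)} = 124$
$\frac{K{\left(106 \right)}}{T{\left(202 \right)}} = \frac{124}{3 - 606 - \frac{3}{202}} = \frac{124}{- \frac{121809}{202}} = 124 \left(- \frac{202}{121809}\right) = - \frac{25048}{121809}$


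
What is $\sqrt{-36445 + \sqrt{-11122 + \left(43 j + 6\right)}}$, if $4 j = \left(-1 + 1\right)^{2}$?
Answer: $\sqrt{-36445 + 2 i \sqrt{2779}} \approx 0.2761 + 190.91 i$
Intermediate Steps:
$j = 0$ ($j = \frac{\left(-1 + 1\right)^{2}}{4} = \frac{0^{2}}{4} = \frac{1}{4} \cdot 0 = 0$)
$\sqrt{-36445 + \sqrt{-11122 + \left(43 j + 6\right)}} = \sqrt{-36445 + \sqrt{-11122 + \left(43 \cdot 0 + 6\right)}} = \sqrt{-36445 + \sqrt{-11122 + \left(0 + 6\right)}} = \sqrt{-36445 + \sqrt{-11122 + 6}} = \sqrt{-36445 + \sqrt{-11116}} = \sqrt{-36445 + 2 i \sqrt{2779}}$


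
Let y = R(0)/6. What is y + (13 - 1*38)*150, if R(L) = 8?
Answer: -11246/3 ≈ -3748.7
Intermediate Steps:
y = 4/3 (y = 8/6 = 8*(⅙) = 4/3 ≈ 1.3333)
y + (13 - 1*38)*150 = 4/3 + (13 - 1*38)*150 = 4/3 + (13 - 38)*150 = 4/3 - 25*150 = 4/3 - 3750 = -11246/3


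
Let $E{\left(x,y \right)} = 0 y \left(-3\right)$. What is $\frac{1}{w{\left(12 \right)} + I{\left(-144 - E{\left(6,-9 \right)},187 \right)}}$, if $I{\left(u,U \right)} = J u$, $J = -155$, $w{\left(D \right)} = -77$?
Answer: $\frac{1}{22243} \approx 4.4958 \cdot 10^{-5}$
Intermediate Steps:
$E{\left(x,y \right)} = 0$ ($E{\left(x,y \right)} = 0 \left(-3\right) = 0$)
$I{\left(u,U \right)} = - 155 u$
$\frac{1}{w{\left(12 \right)} + I{\left(-144 - E{\left(6,-9 \right)},187 \right)}} = \frac{1}{-77 - 155 \left(-144 - 0\right)} = \frac{1}{-77 - 155 \left(-144 + 0\right)} = \frac{1}{-77 - -22320} = \frac{1}{-77 + 22320} = \frac{1}{22243}$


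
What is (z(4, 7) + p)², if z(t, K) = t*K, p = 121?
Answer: 22201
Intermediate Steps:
z(t, K) = K*t
(z(4, 7) + p)² = (7*4 + 121)² = (28 + 121)² = 149² = 22201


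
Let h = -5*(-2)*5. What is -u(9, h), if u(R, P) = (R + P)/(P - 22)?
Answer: -59/28 ≈ -2.1071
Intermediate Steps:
h = 50 (h = 10*5 = 50)
u(R, P) = (P + R)/(-22 + P)
-u(9, h) = -(50 + 9)/(-22 + 50) = -59/28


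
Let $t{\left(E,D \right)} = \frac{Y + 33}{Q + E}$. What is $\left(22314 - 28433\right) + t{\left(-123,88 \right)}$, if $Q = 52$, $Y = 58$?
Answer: $- \frac{434540}{71} \approx -6120.3$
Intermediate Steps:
$t{\left(E,D \right)} = \frac{91}{52 + E}$ ($t{\left(E,D \right)} = \frac{58 + 33}{52 + E} = \frac{91}{52 + E}$)
$\left(22314 - 28433\right) + t{\left(-123,88 \right)} = \left(22314 - 28433\right) + \frac{91}{52 - 123} = -6119 + \frac{91}{-71} = -6119 + 91 \left(- \frac{1}{71}\right) = -6119 - \frac{91}{71} = - \frac{434540}{71}$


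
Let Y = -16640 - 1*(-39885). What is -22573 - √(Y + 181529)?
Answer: -22573 - √204774 ≈ -23026.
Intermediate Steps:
Y = 23245 (Y = -16640 + 39885 = 23245)
-22573 - √(Y + 181529) = -22573 - √(23245 + 181529) = -22573 - √204774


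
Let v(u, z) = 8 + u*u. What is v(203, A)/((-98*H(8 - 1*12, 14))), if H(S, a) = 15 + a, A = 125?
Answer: -41217/2842 ≈ -14.503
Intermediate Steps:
v(u, z) = 8 + u²
v(203, A)/((-98*H(8 - 1*12, 14))) = (8 + 203²)/((-98*(15 + 14))) = (8 + 41209)/((-98*29)) = 41217/(-2842) = 41217*(-1/2842) = -41217/2842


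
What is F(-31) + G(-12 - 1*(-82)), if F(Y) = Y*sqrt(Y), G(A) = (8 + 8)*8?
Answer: 128 - 31*I*sqrt(31) ≈ 128.0 - 172.6*I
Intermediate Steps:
G(A) = 128 (G(A) = 16*8 = 128)
F(Y) = Y**(3/2)
F(-31) + G(-12 - 1*(-82)) = (-31)**(3/2) + 128 = -31*I*sqrt(31) + 128 = 128 - 31*I*sqrt(31)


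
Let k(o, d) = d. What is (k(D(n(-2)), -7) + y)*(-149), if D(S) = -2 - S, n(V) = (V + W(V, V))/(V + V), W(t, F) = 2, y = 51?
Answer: -6556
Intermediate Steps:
n(V) = (2 + V)/(2*V) (n(V) = (V + 2)/(V + V) = (2 + V)/((2*V)) = (2 + V)*(1/(2*V)) = (2 + V)/(2*V))
(k(D(n(-2)), -7) + y)*(-149) = (-7 + 51)*(-149) = 44*(-149) = -6556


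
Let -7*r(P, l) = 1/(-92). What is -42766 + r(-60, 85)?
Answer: -27541303/644 ≈ -42766.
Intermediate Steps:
r(P, l) = 1/644 (r(P, l) = -⅐/(-92) = -⅐*(-1/92) = 1/644)
-42766 + r(-60, 85) = -42766 + 1/644 = -27541303/644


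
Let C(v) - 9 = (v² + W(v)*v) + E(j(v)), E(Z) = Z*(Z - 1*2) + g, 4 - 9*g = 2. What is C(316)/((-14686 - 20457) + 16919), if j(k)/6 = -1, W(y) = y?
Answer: -1797923/164016 ≈ -10.962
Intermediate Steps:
g = 2/9 (g = 4/9 - ⅑*2 = 4/9 - 2/9 = 2/9 ≈ 0.22222)
j(k) = -6 (j(k) = 6*(-1) = -6)
E(Z) = 2/9 + Z*(-2 + Z) (E(Z) = Z*(Z - 1*2) + 2/9 = Z*(Z - 2) + 2/9 = Z*(-2 + Z) + 2/9 = 2/9 + Z*(-2 + Z))
C(v) = 515/9 + 2*v² (C(v) = 9 + ((v² + v*v) + (2/9 + (-6)² - 2*(-6))) = 9 + ((v² + v²) + (2/9 + 36 + 12)) = 9 + (2*v² + 434/9) = 9 + (434/9 + 2*v²) = 515/9 + 2*v²)
C(316)/((-14686 - 20457) + 16919) = (515/9 + 2*316²)/((-14686 - 20457) + 16919) = (515/9 + 2*99856)/(-35143 + 16919) = (515/9 + 199712)/(-18224) = (1797923/9)*(-1/18224) = -1797923/164016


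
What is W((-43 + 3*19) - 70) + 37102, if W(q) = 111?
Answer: 37213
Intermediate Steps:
W((-43 + 3*19) - 70) + 37102 = 111 + 37102 = 37213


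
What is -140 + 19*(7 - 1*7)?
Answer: -140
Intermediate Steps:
-140 + 19*(7 - 1*7) = -140 + 19*(7 - 7) = -140 + 19*0 = -140 + 0 = -140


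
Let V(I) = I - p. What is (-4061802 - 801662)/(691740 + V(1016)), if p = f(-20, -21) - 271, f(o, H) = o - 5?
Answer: -1215866/173263 ≈ -7.0175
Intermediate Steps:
f(o, H) = -5 + o
p = -296 (p = (-5 - 20) - 271 = -25 - 271 = -296)
V(I) = 296 + I (V(I) = I - 1*(-296) = I + 296 = 296 + I)
(-4061802 - 801662)/(691740 + V(1016)) = (-4061802 - 801662)/(691740 + (296 + 1016)) = -4863464/(691740 + 1312) = -4863464/693052 = -4863464*1/693052 = -1215866/173263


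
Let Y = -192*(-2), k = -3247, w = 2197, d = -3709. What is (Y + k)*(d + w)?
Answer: 4328856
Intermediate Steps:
Y = 384
(Y + k)*(d + w) = (384 - 3247)*(-3709 + 2197) = -2863*(-1512) = 4328856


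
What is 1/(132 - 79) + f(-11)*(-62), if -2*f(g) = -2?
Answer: -3285/53 ≈ -61.981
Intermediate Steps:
f(g) = 1 (f(g) = -½*(-2) = 1)
1/(132 - 79) + f(-11)*(-62) = 1/(132 - 79) + 1*(-62) = 1/53 - 62 = -3285/53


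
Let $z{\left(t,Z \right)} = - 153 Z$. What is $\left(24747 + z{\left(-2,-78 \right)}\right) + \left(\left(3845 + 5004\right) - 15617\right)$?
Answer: $29913$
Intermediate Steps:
$\left(24747 + z{\left(-2,-78 \right)}\right) + \left(\left(3845 + 5004\right) - 15617\right) = \left(24747 - -11934\right) + \left(\left(3845 + 5004\right) - 15617\right) = \left(24747 + 11934\right) + \left(8849 - 15617\right) = 36681 - 6768 = 29913$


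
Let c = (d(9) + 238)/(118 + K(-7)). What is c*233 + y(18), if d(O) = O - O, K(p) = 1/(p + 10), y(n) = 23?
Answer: 174527/355 ≈ 491.63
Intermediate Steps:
K(p) = 1/(10 + p)
d(O) = 0
c = 714/355 (c = (0 + 238)/(118 + 1/(10 - 7)) = 238/(118 + 1/3) = 238/(355/3) = 238*(3/355) = 714/355 ≈ 2.0113)
c*233 + y(18) = (714/355)*233 + 23 = 166362/355 + 23 = 174527/355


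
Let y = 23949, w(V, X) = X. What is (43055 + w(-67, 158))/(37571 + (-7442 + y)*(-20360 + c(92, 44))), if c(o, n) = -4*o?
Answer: -43213/342119525 ≈ -0.00012631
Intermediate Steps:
(43055 + w(-67, 158))/(37571 + (-7442 + y)*(-20360 + c(92, 44))) = (43055 + 158)/(37571 + (-7442 + 23949)*(-20360 - 4*92)) = 43213/(37571 + 16507*(-20360 - 368)) = 43213/(37571 + 16507*(-20728)) = 43213/(37571 - 342157096) = 43213/(-342119525) = 43213*(-1/342119525) = -43213/342119525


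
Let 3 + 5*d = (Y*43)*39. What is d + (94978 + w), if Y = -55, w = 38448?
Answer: 574892/5 ≈ 1.1498e+5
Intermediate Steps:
d = -92238/5 (d = -3/5 + (-55*43*39)/5 = -3/5 + (-2365*39)/5 = -3/5 + (1/5)*(-92235) = -3/5 - 18447 = -92238/5 ≈ -18448.)
d + (94978 + w) = -92238/5 + (94978 + 38448) = -92238/5 + 133426 = 574892/5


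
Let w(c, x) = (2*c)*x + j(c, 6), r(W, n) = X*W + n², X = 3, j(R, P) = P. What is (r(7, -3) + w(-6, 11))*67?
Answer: -6432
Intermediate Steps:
r(W, n) = n² + 3*W (r(W, n) = 3*W + n² = n² + 3*W)
w(c, x) = 6 + 2*c*x (w(c, x) = (2*c)*x + 6 = 2*c*x + 6 = 6 + 2*c*x)
(r(7, -3) + w(-6, 11))*67 = (((-3)² + 3*7) + (6 + 2*(-6)*11))*67 = ((9 + 21) + (6 - 132))*67 = (30 - 126)*67 = -96*67 = -6432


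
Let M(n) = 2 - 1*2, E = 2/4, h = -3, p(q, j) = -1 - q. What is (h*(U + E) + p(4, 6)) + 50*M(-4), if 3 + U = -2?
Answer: 17/2 ≈ 8.5000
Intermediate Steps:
U = -5 (U = -3 - 2 = -5)
E = ½ (E = 2*(¼) = ½ ≈ 0.50000)
M(n) = 0 (M(n) = 2 - 2 = 0)
(h*(U + E) + p(4, 6)) + 50*M(-4) = (-3*(-5 + ½) + (-1 - 1*4)) + 50*0 = (-3*(-9/2) + (-1 - 4)) + 0 = (27/2 - 5) + 0 = 17/2 + 0 = 17/2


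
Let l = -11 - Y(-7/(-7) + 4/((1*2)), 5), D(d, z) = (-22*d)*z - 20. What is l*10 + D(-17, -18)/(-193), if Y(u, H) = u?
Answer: -20268/193 ≈ -105.02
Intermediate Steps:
D(d, z) = -20 - 22*d*z (D(d, z) = -22*d*z - 20 = -20 - 22*d*z)
l = -14 (l = -11 - (-7/(-7) + 4/((1*2))) = -11 - (-7*(-⅐) + 4/2) = -11 - (1 + 4*(½)) = -11 - (1 + 2) = -11 - 1*3 = -11 - 3 = -14)
l*10 + D(-17, -18)/(-193) = -14*10 + (-20 - 22*(-17)*(-18))/(-193) = -140 + (-20 - 6732)*(-1/193) = -140 - 6752*(-1/193) = -140 + 6752/193 = -20268/193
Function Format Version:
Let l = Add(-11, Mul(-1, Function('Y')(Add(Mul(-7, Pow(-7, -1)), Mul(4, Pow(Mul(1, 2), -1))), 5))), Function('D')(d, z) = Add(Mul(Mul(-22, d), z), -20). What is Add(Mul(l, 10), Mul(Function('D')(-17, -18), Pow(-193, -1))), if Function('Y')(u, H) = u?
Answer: Rational(-20268, 193) ≈ -105.02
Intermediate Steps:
Function('D')(d, z) = Add(-20, Mul(-22, d, z)) (Function('D')(d, z) = Add(Mul(-22, d, z), -20) = Add(-20, Mul(-22, d, z)))
l = -14 (l = Add(-11, Mul(-1, Add(Mul(-7, Pow(-7, -1)), Mul(4, Pow(Mul(1, 2), -1))))) = Add(-11, Mul(-1, Add(Mul(-7, Rational(-1, 7)), Mul(4, Pow(2, -1))))) = Add(-11, Mul(-1, Add(1, Mul(4, Rational(1, 2))))) = Add(-11, Mul(-1, Add(1, 2))) = Add(-11, Mul(-1, 3)) = Add(-11, -3) = -14)
Add(Mul(l, 10), Mul(Function('D')(-17, -18), Pow(-193, -1))) = Add(Mul(-14, 10), Mul(Add(-20, Mul(-22, -17, -18)), Pow(-193, -1))) = Add(-140, Mul(Add(-20, -6732), Rational(-1, 193))) = Add(-140, Mul(-6752, Rational(-1, 193))) = Add(-140, Rational(6752, 193)) = Rational(-20268, 193)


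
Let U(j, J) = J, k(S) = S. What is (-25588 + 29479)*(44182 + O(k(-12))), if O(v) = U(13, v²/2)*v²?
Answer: 212254050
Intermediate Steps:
O(v) = v⁴/2 (O(v) = (v²/2)*v² = v⁴/2)
(-25588 + 29479)*(44182 + O(k(-12))) = (-25588 + 29479)*(44182 + (½)*(-12)⁴) = 3891*(44182 + (½)*20736) = 3891*(44182 + 10368) = 3891*54550 = 212254050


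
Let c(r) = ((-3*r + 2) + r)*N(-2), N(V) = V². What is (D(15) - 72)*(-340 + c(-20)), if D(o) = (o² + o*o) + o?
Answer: -67596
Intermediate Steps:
D(o) = o + 2*o² (D(o) = (o² + o²) + o = 2*o² + o = o + 2*o²)
c(r) = 8 - 8*r (c(r) = ((-3*r + 2) + r)*(-2)² = ((2 - 3*r) + r)*4 = (2 - 2*r)*4 = 8 - 8*r)
(D(15) - 72)*(-340 + c(-20)) = (15*(1 + 2*15) - 72)*(-340 + (8 - 8*(-20))) = (15*(1 + 30) - 72)*(-340 + (8 + 160)) = (15*31 - 72)*(-340 + 168) = (465 - 72)*(-172) = 393*(-172) = -67596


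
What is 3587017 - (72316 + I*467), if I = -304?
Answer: 3656669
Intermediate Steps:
3587017 - (72316 + I*467) = 3587017 - (72316 - 304*467) = 3587017 - (72316 - 141968) = 3587017 - 1*(-69652) = 3587017 + 69652 = 3656669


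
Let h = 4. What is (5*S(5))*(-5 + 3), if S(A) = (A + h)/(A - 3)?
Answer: -45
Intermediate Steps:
S(A) = (4 + A)/(-3 + A) (S(A) = (A + 4)/(A - 3) = (4 + A)/(-3 + A))
(5*S(5))*(-5 + 3) = (5*((4 + 5)/(-3 + 5)))*(-5 + 3) = (5*(9/2))*(-2) = (45/2)*(-2) = -45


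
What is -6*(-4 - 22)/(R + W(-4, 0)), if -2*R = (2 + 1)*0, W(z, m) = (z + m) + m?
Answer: -39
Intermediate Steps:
W(z, m) = z + 2*m (W(z, m) = (m + z) + m = z + 2*m)
R = 0 (R = -(2 + 1)*0/2 = -3*0/2 = -1/2*0 = 0)
-6*(-4 - 22)/(R + W(-4, 0)) = -6*(-4 - 22)/(0 + (-4 + 2*0)) = -(-156)/(0 + (-4 + 0)) = -(-156)/(0 - 4) = -(-156)/(-4) = -(-156)*(-1)/4 = -6*13/2 = -39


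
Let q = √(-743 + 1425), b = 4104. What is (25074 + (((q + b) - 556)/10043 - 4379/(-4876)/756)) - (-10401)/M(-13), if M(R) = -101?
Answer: 93371163980486669/3739127969808 + √682/10043 ≈ 24971.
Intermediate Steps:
q = √682 ≈ 26.115
(25074 + (((q + b) - 556)/10043 - 4379/(-4876)/756)) - (-10401)/M(-13) = (25074 + (((√682 + 4104) - 556)/10043 - 4379/(-4876)/756)) - (-10401)/(-101) = (25074 + (((4104 + √682) - 556)*(1/10043) - 4379*(-1/4876)*(1/756))) - (-10401)*(-1)/101 = (25074 + ((3548 + √682)*(1/10043) + (4379/4876)*(1/756))) - 1*10401/101 = (25074 + ((3548/10043 + √682/10043) + 4379/3686256)) - 10401/101 = (25074 + (13122814585/37021069008 + √682/10043)) - 10401/101 = (928279407121177/37021069008 + √682/10043) - 10401/101 = 93371163980486669/3739127969808 + √682/10043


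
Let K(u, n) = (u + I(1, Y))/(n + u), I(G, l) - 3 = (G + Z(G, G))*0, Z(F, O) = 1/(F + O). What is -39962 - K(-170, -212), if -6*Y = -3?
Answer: -15265651/382 ≈ -39962.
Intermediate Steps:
Y = ½ (Y = -⅙*(-3) = ½ ≈ 0.50000)
I(G, l) = 3 (I(G, l) = 3 + (G + 1/(G + G))*0 = 3 + (G + 1/(2*G))*0 = 3 + 0 = 3)
K(u, n) = (3 + u)/(n + u) (K(u, n) = (u + 3)/(n + u) = (3 + u)/(n + u))
-39962 - K(-170, -212) = -39962 - (3 - 170)/(-212 - 170) = -39962 - (-167)/(-382) = -39962 - (-1)*(-167)/382 = -39962 - 1*167/382 = -39962 - 167/382 = -15265651/382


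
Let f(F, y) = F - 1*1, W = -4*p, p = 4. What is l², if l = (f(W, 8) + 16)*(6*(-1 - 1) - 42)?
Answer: 2916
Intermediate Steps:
W = -16 (W = -4*4 = -16)
f(F, y) = -1 + F (f(F, y) = F - 1 = -1 + F)
l = 54 (l = ((-1 - 16) + 16)*(6*(-1 - 1) - 42) = (-17 + 16)*(6*(-2) - 42) = -(-12 - 42) = -1*(-54) = 54)
l² = 54² = 2916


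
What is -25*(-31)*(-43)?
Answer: -33325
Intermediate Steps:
-25*(-31)*(-43) = 775*(-43) = -33325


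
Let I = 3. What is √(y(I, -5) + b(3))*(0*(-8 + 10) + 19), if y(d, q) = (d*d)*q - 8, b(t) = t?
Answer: 95*I*√2 ≈ 134.35*I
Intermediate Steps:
y(d, q) = -8 + q*d² (y(d, q) = d²*q - 8 = q*d² - 8 = -8 + q*d²)
√(y(I, -5) + b(3))*(0*(-8 + 10) + 19) = √((-8 - 5*3²) + 3)*(0*(-8 + 10) + 19) = √((-8 - 5*9) + 3)*(0*2 + 19) = √((-8 - 45) + 3)*(0 + 19) = √(-53 + 3)*19 = √(-50)*19 = (5*I*√2)*19 = 95*I*√2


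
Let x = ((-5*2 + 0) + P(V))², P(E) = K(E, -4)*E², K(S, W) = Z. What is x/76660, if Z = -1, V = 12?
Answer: 5929/19165 ≈ 0.30937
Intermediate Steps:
K(S, W) = -1
P(E) = -E²
x = 23716 (x = ((-5*2 + 0) - 1*12²)² = ((-10 + 0) - 1*144)² = (-10 - 144)² = (-154)² = 23716)
x/76660 = 23716/76660 = 23716*(1/76660) = 5929/19165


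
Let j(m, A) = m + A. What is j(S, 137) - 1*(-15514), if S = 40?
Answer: 15691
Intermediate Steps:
j(m, A) = A + m
j(S, 137) - 1*(-15514) = (137 + 40) - 1*(-15514) = 177 + 15514 = 15691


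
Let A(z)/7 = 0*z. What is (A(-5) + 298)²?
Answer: 88804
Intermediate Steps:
A(z) = 0 (A(z) = 7*(0*z) = 7*0 = 0)
(A(-5) + 298)² = (0 + 298)² = 298² = 88804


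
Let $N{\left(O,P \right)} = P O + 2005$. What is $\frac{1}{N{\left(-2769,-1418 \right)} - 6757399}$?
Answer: $- \frac{1}{2828952} \approx -3.5349 \cdot 10^{-7}$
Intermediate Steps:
$N{\left(O,P \right)} = 2005 + O P$ ($N{\left(O,P \right)} = O P + 2005 = 2005 + O P$)
$\frac{1}{N{\left(-2769,-1418 \right)} - 6757399} = \frac{1}{\left(2005 - -3926442\right) - 6757399} = \frac{1}{\left(2005 + 3926442\right) - 6757399} = \frac{1}{3928447 - 6757399} = \frac{1}{-2828952} = - \frac{1}{2828952}$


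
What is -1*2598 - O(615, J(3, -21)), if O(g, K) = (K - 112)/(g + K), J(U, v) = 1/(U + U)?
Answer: -9588547/3691 ≈ -2597.8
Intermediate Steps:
J(U, v) = 1/(2*U)
O(g, K) = (-112 + K)/(K + g)
-1*2598 - O(615, J(3, -21)) = -1*2598 - (-112 + (½)/3)/((½)/3 + 615) = -2598 - (-112 + (½)*(⅓))/((½)*(⅓) + 615) = -2598 - (-112 + ⅙)/(⅙ + 615) = -2598 - (-671)/(3691/6*6) = -2598 - 6*(-671)/(3691*6) = -2598 - 1*(-671/3691) = -2598 + 671/3691 = -9588547/3691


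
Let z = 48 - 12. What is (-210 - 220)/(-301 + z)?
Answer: 86/53 ≈ 1.6226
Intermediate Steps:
z = 36
(-210 - 220)/(-301 + z) = (-210 - 220)/(-301 + 36) = -430/(-265) = -430*(-1/265) = 86/53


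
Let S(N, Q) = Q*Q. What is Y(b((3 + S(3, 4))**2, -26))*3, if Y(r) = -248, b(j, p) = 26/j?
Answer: -744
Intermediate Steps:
S(N, Q) = Q**2
Y(b((3 + S(3, 4))**2, -26))*3 = -248*3 = -744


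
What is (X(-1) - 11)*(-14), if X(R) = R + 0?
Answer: 168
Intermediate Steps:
X(R) = R
(X(-1) - 11)*(-14) = (-1 - 11)*(-14) = -12*(-14) = 168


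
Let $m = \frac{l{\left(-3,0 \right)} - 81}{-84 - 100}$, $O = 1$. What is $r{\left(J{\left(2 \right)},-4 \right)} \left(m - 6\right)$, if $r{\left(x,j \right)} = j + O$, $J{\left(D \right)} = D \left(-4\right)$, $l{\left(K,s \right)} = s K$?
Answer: $\frac{3069}{184} \approx 16.679$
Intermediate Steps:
$l{\left(K,s \right)} = K s$
$m = \frac{81}{184}$ ($m = \frac{\left(-3\right) 0 - 81}{-84 - 100} = \frac{0 - 81}{-184} = \left(-81\right) \left(- \frac{1}{184}\right) = \frac{81}{184} \approx 0.44022$)
$J{\left(D \right)} = - 4 D$
$r{\left(x,j \right)} = 1 + j$ ($r{\left(x,j \right)} = j + 1 = 1 + j$)
$r{\left(J{\left(2 \right)},-4 \right)} \left(m - 6\right) = \left(1 - 4\right) \left(\frac{81}{184} - 6\right) = \left(-3\right) \left(- \frac{1023}{184}\right) = \frac{3069}{184}$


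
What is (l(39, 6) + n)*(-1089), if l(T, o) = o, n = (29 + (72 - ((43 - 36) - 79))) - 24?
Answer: -168795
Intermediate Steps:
n = 149 (n = (29 + (72 - (7 - 79))) - 24 = (29 + (72 - 1*(-72))) - 24 = (29 + (72 + 72)) - 24 = (29 + 144) - 24 = 173 - 24 = 149)
(l(39, 6) + n)*(-1089) = (6 + 149)*(-1089) = 155*(-1089) = -168795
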